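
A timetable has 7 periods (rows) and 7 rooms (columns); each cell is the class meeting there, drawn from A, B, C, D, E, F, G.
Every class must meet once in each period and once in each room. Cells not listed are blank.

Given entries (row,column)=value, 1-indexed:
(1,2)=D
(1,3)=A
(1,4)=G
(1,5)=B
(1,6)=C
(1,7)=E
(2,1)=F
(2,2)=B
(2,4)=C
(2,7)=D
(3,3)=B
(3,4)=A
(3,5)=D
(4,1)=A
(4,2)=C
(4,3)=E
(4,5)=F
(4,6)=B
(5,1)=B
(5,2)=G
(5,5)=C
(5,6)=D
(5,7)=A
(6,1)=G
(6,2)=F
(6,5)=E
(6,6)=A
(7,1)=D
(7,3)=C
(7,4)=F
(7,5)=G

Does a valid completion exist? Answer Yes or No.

No

Period 1, room 1: period 1 together with room 1 already contain {A, B, C, D, E, F, G} — every symbol — so nothing can go there. The grid has no valid completion.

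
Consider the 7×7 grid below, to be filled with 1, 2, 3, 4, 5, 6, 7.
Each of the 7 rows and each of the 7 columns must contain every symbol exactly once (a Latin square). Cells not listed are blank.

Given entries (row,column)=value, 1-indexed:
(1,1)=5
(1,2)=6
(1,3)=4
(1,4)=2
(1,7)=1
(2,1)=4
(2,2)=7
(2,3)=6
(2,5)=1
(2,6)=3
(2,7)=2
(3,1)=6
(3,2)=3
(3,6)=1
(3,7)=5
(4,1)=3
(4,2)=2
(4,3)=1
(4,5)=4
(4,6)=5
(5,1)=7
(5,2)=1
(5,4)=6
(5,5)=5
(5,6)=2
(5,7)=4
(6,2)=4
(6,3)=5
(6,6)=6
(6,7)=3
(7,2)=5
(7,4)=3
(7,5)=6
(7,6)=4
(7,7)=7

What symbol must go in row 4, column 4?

Row 4 already has {1, 2, 3, 4, 5} and column 4 already has {2, 3, 6}, so row 4, column 4 must be 7.

7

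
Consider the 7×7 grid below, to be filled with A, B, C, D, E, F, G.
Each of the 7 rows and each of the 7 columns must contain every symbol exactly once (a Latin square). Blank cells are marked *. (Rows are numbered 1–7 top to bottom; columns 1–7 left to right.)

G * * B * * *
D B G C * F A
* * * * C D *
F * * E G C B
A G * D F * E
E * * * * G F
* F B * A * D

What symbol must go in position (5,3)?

C

Row 5 already has {A, D, E, F, G} and column 3 already has {B, G}, so row 5, column 3 must be C.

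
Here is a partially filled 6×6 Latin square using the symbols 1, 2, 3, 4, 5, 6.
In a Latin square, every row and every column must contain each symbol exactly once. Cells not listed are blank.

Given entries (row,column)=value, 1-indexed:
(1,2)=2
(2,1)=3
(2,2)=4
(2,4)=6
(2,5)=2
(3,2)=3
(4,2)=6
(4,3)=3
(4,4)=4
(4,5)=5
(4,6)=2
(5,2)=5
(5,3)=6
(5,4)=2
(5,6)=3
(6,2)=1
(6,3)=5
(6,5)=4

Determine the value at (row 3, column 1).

5

Row 2, column 3: row 2 has {2, 3, 4, 6} and column 3 has {3, 5, 6}, leaving only 1.
Row 1, column 3: row 1 has {2} and column 3 has {1, 3, 5, 6}, leaving only 4.
Row 2, column 6: row 2 has {1, 2, 3, 4, 6} and column 6 has {2, 3}, leaving only 5.
Row 3, column 3: row 3 has {3} and column 3 has {1, 3, 4, 5, 6}, leaving only 2.
Row 4, column 1: row 4 has {2, 3, 4, 5, 6} and column 1 has {3}, leaving only 1.
Row 5, column 1: row 5 has {2, 3, 5, 6} and column 1 has {1, 3}, leaving only 4.
Row 5, column 5: row 5 has {2, 3, 4, 5, 6} and column 5 has {2, 4, 5}, leaving only 1.
Row 3, column 5: row 3 has {2, 3} and column 5 has {1, 2, 4, 5}, leaving only 6.
Row 3 already has {2, 3, 6} and column 1 already has {1, 3, 4}, so row 3, column 1 must be 5.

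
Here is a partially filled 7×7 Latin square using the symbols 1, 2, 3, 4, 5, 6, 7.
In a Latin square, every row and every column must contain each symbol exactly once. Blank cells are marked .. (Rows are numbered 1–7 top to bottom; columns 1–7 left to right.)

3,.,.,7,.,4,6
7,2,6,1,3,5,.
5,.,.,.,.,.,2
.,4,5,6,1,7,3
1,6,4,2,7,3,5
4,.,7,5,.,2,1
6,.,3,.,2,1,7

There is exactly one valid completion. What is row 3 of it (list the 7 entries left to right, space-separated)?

5 7 1 3 4 6 2

Row 3, column 3: row 3 has {2, 5} and column 3 has {3, 4, 5, 6, 7}, leaving only 1.
Row 3, column 6: row 3 has {1, 2, 5} and column 6 has {1, 2, 3, 4, 5, 7}, leaving only 6.
Row 3, column 5: row 3 has {1, 2, 5, 6} and column 5 has {1, 2, 3, 7}, leaving only 4.
Row 3, column 4: row 3 has {1, 2, 4, 5, 6} and column 4 has {1, 2, 5, 6, 7}, leaving only 3.
Row 3, column 2: row 3 has {1, 2, 3, 4, 5, 6} and column 2 has {2, 4, 6}, leaving only 7.
So row 3 reads: 5 7 1 3 4 6 2.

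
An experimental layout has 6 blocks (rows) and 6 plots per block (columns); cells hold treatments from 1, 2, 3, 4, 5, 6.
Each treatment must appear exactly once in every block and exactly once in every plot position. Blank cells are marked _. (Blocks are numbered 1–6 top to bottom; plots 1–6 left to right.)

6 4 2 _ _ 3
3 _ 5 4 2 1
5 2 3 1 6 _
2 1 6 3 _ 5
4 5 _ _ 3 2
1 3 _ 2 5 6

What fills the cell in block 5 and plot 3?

Block 5 already has {2, 3, 4, 5} and plot 3 already has {2, 3, 5, 6}, so block 5, plot 3 must be 1.

1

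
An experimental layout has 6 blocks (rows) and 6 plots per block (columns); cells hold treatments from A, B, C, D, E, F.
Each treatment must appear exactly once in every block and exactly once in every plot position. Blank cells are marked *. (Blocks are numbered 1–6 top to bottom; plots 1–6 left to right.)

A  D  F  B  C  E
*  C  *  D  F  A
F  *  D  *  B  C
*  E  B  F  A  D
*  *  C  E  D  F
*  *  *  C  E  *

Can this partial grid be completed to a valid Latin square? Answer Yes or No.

No

Block 2, plot 3: block 2 has {A, C, D, F} and plot 3 has {B, C, D, F}, so it must be E.
Block 2, plot 1: block 2 has {A, C, D, E, F} and plot 1 has {A, F}, so it must be B.
Now block 5, plot 1: block 5 together with plot 1 already contain {A, B, C, D, E, F} — every symbol — so nothing can go there. The grid has no valid completion.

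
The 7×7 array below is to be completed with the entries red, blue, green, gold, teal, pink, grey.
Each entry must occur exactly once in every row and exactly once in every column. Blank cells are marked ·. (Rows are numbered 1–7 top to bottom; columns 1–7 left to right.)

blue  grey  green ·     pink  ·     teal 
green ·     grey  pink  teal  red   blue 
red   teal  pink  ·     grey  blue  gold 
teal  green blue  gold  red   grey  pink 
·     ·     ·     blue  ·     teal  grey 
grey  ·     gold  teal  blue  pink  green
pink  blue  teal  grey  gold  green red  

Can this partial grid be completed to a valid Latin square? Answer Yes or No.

No row or column among the givens repeats a symbol, and propagating forced cells runs into no contradiction.
One valid completion exists (for instance, blue grey green red pink gold teal / green gold grey pink teal red blue / red teal pink green grey blue gold / teal green blue gold red grey pink / gold pink red blue green teal grey / grey red gold teal blue pink green / pink blue teal grey gold green red).

Yes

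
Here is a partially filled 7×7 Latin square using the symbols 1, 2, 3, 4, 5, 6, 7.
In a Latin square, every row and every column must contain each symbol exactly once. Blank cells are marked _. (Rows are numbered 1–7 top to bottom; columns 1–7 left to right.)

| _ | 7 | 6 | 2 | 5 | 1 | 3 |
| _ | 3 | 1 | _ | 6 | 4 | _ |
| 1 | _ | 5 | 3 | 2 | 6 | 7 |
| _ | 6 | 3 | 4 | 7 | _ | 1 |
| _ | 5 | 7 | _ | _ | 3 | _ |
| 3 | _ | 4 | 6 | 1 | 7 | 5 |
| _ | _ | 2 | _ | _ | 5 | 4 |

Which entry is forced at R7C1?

6

Row 1, column 1: row 1 has {1, 2, 3, 5, 6, 7} and column 1 has {1, 3}, leaving only 4.
Row 2, column 7: row 2 has {1, 3, 4, 6} and column 7 has {1, 3, 4, 5, 7}, leaving only 2.
Row 3, column 2: row 3 has {1, 2, 3, 5, 6, 7} and column 2 has {3, 5, 6, 7}, leaving only 4.
Row 4, column 6: row 4 has {1, 3, 4, 6, 7} and column 6 has {1, 3, 4, 5, 6, 7}, leaving only 2.
Row 4, column 1: row 4 has {1, 2, 3, 4, 6, 7} and column 1 has {1, 3, 4}, leaving only 5.
Row 2, column 1: row 2 has {1, 2, 3, 4, 6} and column 1 has {1, 3, 4, 5}, leaving only 7.
Row 7 already has {2, 4, 5} and column 1 already has {1, 3, 4, 5, 7}, so row 7, column 1 must be 6.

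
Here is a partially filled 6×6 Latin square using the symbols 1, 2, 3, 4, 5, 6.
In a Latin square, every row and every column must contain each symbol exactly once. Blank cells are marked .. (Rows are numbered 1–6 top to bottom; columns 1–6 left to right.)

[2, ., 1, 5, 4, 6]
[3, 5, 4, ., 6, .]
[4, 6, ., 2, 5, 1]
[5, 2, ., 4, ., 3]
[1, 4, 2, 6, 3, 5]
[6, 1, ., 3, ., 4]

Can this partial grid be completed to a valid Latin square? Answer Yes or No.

Yes

No row or column among the givens repeats a symbol, and propagating forced cells runs into no contradiction.
One valid completion exists (for instance, 2 3 1 5 4 6 / 3 5 4 1 6 2 / 4 6 3 2 5 1 / 5 2 6 4 1 3 / 1 4 2 6 3 5 / 6 1 5 3 2 4).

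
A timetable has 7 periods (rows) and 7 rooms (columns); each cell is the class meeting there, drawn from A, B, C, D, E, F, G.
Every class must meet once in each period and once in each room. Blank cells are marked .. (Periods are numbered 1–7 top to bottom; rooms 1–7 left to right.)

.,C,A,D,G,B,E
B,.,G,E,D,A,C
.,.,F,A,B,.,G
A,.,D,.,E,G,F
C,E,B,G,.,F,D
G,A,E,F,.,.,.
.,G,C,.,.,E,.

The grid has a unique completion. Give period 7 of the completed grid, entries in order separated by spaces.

D G C B F E A

Period 7, room 4: period 7 has {C, E, G} and room 4 has {A, D, E, F, G}, leaving only B.
Period 7, room 7: period 7 has {B, C, E, G} and room 7 has {C, D, E, F, G}, leaving only A.
Period 7, room 5: period 7 has {A, B, C, E, G} and room 5 has {B, D, E, G}, leaving only F.
Period 7, room 1: period 7 has {A, B, C, E, F, G} and room 1 has {A, B, C, G}, leaving only D.
So period 7 reads: D G C B F E A.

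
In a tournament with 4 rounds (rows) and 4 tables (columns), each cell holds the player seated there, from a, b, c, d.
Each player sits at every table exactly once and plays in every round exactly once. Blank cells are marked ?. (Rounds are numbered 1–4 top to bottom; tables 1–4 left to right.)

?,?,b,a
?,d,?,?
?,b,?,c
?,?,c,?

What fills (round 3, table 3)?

Round 1, table 2: round 1 has {a, b} and table 2 has {b, d}, leaving only c.
Round 1, table 1: round 1 has {a, b, c} and table 1 has {}, leaving only d.
Round 2, table 3: round 2 has {d} and table 3 has {b, c}, leaving only a.
Round 3 already has {b, c} and table 3 already has {a, b, c}, so round 3, table 3 must be d.

d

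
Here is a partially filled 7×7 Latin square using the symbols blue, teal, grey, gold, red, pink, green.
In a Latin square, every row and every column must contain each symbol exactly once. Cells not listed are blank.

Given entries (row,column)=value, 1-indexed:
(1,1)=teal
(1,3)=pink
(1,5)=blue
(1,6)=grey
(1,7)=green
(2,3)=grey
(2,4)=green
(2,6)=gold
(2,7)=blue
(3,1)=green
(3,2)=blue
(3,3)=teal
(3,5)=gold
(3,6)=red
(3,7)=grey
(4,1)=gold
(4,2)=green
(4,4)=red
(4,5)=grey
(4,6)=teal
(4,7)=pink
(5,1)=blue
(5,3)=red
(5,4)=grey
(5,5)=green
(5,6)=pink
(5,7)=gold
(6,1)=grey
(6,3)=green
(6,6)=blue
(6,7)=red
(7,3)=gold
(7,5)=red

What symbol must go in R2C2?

Row 1, column 4: row 1 has {blue, teal, grey, pink, green} and column 4 has {grey, red, green}, leaving only gold.
Row 1, column 2: row 1 has {blue, teal, grey, gold, pink, green} and column 2 has {blue, green}, leaving only red.
Row 3, column 4: row 3 has {blue, teal, grey, gold, red, green} and column 4 has {grey, gold, red, green}, leaving only pink.
Row 4, column 3: row 4 has {teal, grey, gold, red, pink, green} and column 3 has {teal, grey, gold, red, pink, green}, leaving only blue.
Row 5, column 2: row 5 has {blue, grey, gold, red, pink, green} and column 2 has {blue, red, green}, leaving only teal.
Row 2 already has {blue, grey, gold, green} and column 2 already has {blue, teal, red, green}, so row 2, column 2 must be pink.

pink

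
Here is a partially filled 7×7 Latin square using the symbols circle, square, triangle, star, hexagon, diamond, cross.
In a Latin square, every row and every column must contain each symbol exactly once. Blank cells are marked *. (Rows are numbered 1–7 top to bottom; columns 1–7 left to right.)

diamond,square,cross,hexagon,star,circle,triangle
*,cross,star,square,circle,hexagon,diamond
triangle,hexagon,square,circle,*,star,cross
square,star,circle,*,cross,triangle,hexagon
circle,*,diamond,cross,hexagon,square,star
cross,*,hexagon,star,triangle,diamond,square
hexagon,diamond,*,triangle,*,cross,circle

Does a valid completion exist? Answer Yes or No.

No

Row 2, column 1: row 2 together with column 1 already contain {circle, square, triangle, star, hexagon, diamond, cross} — every symbol — so nothing can go there. The grid has no valid completion.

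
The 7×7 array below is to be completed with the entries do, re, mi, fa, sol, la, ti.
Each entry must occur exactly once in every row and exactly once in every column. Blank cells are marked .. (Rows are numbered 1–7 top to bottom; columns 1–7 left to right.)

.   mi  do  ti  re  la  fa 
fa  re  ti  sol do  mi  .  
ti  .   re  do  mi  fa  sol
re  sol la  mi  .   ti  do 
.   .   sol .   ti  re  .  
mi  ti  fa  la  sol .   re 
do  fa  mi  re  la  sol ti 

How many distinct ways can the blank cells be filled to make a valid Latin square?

Row 1, column 1: eliminating its row and column leaves {sol}.
Row 2, column 7: eliminating its row and column leaves {la}.
Row 3, column 2: eliminating its row and column leaves {la}.
Row 4, column 5: eliminating its row and column leaves {fa}.
Row 5, column 1: eliminating its row and column leaves {la}.
Row 5, column 2: eliminating its row and column leaves {do, la}.
Row 5, column 4: eliminating its row and column leaves {fa}.
Row 5, column 7: eliminating its row and column leaves {mi, la}.
Row 6, column 6: eliminating its row and column leaves {do}.
Only one assignment across all blanks avoids any row or column repeat, giving 1 completion.

1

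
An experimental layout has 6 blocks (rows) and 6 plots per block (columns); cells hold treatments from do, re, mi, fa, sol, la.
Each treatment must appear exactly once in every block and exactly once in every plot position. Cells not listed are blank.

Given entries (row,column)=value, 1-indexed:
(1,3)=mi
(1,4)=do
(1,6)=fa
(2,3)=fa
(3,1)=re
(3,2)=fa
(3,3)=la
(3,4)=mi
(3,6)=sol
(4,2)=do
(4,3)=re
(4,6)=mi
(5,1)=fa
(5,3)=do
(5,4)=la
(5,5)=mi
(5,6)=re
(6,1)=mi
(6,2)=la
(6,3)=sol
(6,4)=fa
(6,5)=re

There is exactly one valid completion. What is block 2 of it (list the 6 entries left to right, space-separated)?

do mi fa re sol la

Block 3, plot 5: block 3 has {re, mi, fa, sol, la} and plot 5 has {re, mi}, leaving only do.
Block 4, plot 4: block 4 has {do, re, mi} and plot 4 has {do, mi, fa, la}, leaving only sol.
Block 2, plot 4: block 2 has {fa} and plot 4 has {do, mi, fa, sol, la}, leaving only re.
Block 4, plot 1: block 4 has {do, re, mi, sol} and plot 1 has {re, mi, fa}, leaving only la.
Block 1, plot 1: block 1 has {do, mi, fa} and plot 1 has {re, mi, fa, la}, leaving only sol.
Block 2, plot 1: block 2 has {re, fa} and plot 1 has {re, mi, fa, sol, la}, leaving only do.
Block 2, plot 6: block 2 has {do, re, fa} and plot 6 has {re, mi, fa, sol}, leaving only la.
Block 2, plot 5: block 2 has {do, re, fa, la} and plot 5 has {do, re, mi}, leaving only sol.
Block 2, plot 2: block 2 has {do, re, fa, sol, la} and plot 2 has {do, fa, la}, leaving only mi.
So block 2 reads: do mi fa re sol la.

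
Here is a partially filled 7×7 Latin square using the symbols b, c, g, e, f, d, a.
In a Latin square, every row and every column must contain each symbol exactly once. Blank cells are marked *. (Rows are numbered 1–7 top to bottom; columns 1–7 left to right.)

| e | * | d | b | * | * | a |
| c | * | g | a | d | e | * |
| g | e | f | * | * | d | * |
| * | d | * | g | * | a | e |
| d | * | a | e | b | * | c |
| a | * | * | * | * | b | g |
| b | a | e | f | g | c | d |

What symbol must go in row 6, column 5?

e

Row 3, column 4: row 3 has {g, e, f, d} and column 4 has {b, g, e, f, a}, leaving only c.
Row 3, column 5: row 3 has {c, g, e, f, d} and column 5 has {b, g, d}, leaving only a.
Row 3, column 7: row 3 has {c, g, e, f, d, a} and column 7 has {c, g, e, d, a}, leaving only b.
Row 2, column 7: row 2 has {c, g, e, d, a} and column 7 has {b, c, g, e, d, a}, leaving only f.
Row 2, column 2: row 2 has {c, g, e, f, d, a} and column 2 has {e, d, a}, leaving only b.
Row 4, column 1: row 4 has {g, e, d, a} and column 1 has {b, c, g, e, d, a}, leaving only f.
Row 4, column 5: row 4 has {g, e, f, d, a} and column 5 has {b, g, d, a}, leaving only c.
Row 1, column 5: row 1 has {b, e, d, a} and column 5 has {b, c, g, d, a}, leaving only f.
Row 6 already has {b, g, a} and column 5 already has {b, c, g, f, d, a}, so row 6, column 5 must be e.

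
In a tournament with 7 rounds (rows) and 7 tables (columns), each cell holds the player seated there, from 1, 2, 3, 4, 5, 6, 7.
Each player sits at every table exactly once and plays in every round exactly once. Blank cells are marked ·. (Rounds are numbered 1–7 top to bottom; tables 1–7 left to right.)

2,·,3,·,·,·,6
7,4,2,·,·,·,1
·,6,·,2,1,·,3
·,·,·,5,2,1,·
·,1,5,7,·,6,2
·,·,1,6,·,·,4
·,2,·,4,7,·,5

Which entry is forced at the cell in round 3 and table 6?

4

Round 1, table 4: round 1 has {2, 3, 6} and table 4 has {2, 4, 5, 6, 7}, leaving only 1.
Round 2, table 4: round 2 has {1, 2, 4, 7} and table 4 has {1, 2, 4, 5, 6, 7}, leaving only 3.
Round 2, table 6: round 2 has {1, 2, 3, 4, 7} and table 6 has {1, 6}, leaving only 5.
Round 2, table 5: round 2 has {1, 2, 3, 4, 5, 7} and table 5 has {1, 2, 7}, leaving only 6.
Round 4, table 7: round 4 has {1, 2, 5} and table 7 has {1, 2, 3, 4, 5, 6}, leaving only 7.
Round 4, table 2: round 4 has {1, 2, 5, 7} and table 2 has {1, 2, 4, 6}, leaving only 3.
Round 7, table 3: round 7 has {2, 4, 5, 7} and table 3 has {1, 2, 3, 5}, leaving only 6.
Round 4, table 3: round 4 has {1, 2, 3, 5, 7} and table 3 has {1, 2, 3, 5, 6}, leaving only 4.
Round 3, table 3: round 3 has {1, 2, 3, 6} and table 3 has {1, 2, 3, 4, 5, 6}, leaving only 7.
Round 3 already has {1, 2, 3, 6, 7} and table 6 already has {1, 5, 6}, so round 3, table 6 must be 4.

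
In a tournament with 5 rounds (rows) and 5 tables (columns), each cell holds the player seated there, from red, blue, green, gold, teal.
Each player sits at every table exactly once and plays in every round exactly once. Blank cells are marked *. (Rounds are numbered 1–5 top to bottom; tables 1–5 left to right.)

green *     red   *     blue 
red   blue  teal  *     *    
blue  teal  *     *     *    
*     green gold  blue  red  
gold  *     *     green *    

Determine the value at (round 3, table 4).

Round 1, table 2: round 1 has {red, blue, green} and table 2 has {blue, green, teal}, leaving only gold.
Round 1, table 4: round 1 has {red, blue, green, gold} and table 4 has {blue, green}, leaving only teal.
Round 2, table 4: round 2 has {red, blue, teal} and table 4 has {blue, green, teal}, leaving only gold.
Round 3 already has {blue, teal} and table 4 already has {blue, green, gold, teal}, so round 3, table 4 must be red.

red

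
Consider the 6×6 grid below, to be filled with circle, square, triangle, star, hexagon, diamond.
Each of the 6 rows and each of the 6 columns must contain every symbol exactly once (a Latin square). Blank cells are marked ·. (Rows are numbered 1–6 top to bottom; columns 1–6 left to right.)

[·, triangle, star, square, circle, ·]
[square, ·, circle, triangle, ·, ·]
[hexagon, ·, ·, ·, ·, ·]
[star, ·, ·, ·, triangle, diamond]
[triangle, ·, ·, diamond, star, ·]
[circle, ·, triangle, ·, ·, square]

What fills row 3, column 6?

Row 1, column 1: row 1 has {circle, square, triangle, star} and column 1 has {circle, square, triangle, star, hexagon}, leaving only diamond.
Row 1, column 6: row 1 has {circle, square, triangle, star, diamond} and column 6 has {square, diamond}, leaving only hexagon.
Row 2, column 6: row 2 has {circle, square, triangle} and column 6 has {square, hexagon, diamond}, leaving only star.
Row 5, column 6: row 5 has {triangle, star, diamond} and column 6 has {square, star, hexagon, diamond}, leaving only circle.
Row 3 already has {hexagon} and column 6 already has {circle, square, star, hexagon, diamond}, so row 3, column 6 must be triangle.

triangle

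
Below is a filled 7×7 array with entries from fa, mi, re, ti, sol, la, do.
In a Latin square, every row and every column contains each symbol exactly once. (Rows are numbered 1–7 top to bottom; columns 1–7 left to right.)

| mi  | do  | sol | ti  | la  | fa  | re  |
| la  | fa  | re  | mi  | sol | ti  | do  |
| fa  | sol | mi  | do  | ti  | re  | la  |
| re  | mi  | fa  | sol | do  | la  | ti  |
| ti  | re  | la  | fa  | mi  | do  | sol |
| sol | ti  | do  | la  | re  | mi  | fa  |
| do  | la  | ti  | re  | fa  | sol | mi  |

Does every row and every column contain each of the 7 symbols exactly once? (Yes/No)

Each row is a permutation of the 7 symbols, and so is each column.

Yes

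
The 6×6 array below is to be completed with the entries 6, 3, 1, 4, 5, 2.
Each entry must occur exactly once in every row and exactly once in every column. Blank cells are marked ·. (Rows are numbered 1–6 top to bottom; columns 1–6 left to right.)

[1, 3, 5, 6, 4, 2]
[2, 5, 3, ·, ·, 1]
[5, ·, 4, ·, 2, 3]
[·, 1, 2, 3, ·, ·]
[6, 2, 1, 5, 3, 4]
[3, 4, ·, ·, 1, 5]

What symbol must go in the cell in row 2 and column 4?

4

Row 2 already has {3, 1, 5, 2} and column 4 already has {6, 3, 5}, so row 2, column 4 must be 4.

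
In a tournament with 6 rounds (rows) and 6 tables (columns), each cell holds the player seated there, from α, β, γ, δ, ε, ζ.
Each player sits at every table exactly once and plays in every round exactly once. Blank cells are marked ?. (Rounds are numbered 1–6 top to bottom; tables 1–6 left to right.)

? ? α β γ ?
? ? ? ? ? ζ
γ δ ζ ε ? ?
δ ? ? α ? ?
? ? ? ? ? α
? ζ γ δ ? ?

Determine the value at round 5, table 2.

Round 1, table 2: round 1 has {α, β, γ} and table 2 has {δ, ζ}, leaving only ε.
Round 1, table 1: round 1 has {α, β, γ, ε} and table 1 has {γ, δ}, leaving only ζ.
Round 1, table 6: round 1 has {α, β, γ, ε, ζ} and table 6 has {α, ζ}, leaving only δ.
Round 2, table 4: round 2 has {ζ} and table 4 has {α, β, δ, ε}, leaving only γ.
Round 3, table 6: round 3 has {γ, δ, ε, ζ} and table 6 has {α, δ, ζ}, leaving only β.
Round 3, table 5: round 3 has {β, γ, δ, ε, ζ} and table 5 has {γ}, leaving only α.
Round 5, table 4: round 5 has {α} and table 4 has {α, β, γ, δ, ε}, leaving only ζ.
Round 6, table 6: round 6 has {γ, δ, ζ} and table 6 has {α, β, δ, ζ}, leaving only ε.
Round 4, table 6: round 4 has {α, δ} and table 6 has {α, β, δ, ε, ζ}, leaving only γ.
Round 4, table 2: round 4 has {α, γ, δ} and table 2 has {δ, ε, ζ}, leaving only β.
Round 5 already has {α, ζ} and table 2 already has {β, δ, ε, ζ}, so round 5, table 2 must be γ.

γ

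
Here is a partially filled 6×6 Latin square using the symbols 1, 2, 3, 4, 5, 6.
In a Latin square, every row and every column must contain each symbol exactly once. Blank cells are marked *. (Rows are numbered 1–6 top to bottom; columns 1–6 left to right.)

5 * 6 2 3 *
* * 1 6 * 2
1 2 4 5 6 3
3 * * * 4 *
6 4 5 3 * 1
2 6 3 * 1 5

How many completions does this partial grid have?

1

Row 1, column 2: eliminating its row and column leaves {1}.
Row 1, column 6: eliminating its row and column leaves {4}.
Row 2, column 1: eliminating its row and column leaves {4}.
Row 2, column 2: eliminating its row and column leaves {3, 5}.
Row 2, column 5: eliminating its row and column leaves {5}.
Row 4, column 2: eliminating its row and column leaves {1, 5}.
Row 4, column 3: eliminating its row and column leaves {2}.
Row 4, column 4: eliminating its row and column leaves {1}.
Row 4, column 6: eliminating its row and column leaves {6}.
Row 5, column 5: eliminating its row and column leaves {2}.
Row 6, column 4: eliminating its row and column leaves {4}.
Only one assignment across all blanks avoids any row or column repeat, giving 1 completion.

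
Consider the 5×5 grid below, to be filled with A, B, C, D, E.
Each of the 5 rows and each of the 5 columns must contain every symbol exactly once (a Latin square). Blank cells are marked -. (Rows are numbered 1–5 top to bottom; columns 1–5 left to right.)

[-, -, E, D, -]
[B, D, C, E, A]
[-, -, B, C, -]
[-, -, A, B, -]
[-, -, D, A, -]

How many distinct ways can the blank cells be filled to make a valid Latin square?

Row 1, column 1: eliminating its row and column leaves {A, C}.
Row 1, column 2: eliminating its row and column leaves {A, B, C}.
Row 1, column 5: eliminating its row and column leaves {B, C}.
Row 3, column 1: eliminating its row and column leaves {A, D, E}.
Row 3, column 2: eliminating its row and column leaves {A, E}.
Row 3, column 5: eliminating its row and column leaves {D, E}.
Row 4, column 1: eliminating its row and column leaves {C, D, E}.
Row 4, column 2: eliminating its row and column leaves {C, E}.
Row 4, column 5: eliminating its row and column leaves {C, D, E}.
Row 5, column 1: eliminating its row and column leaves {C, E}.
Row 5, column 2: eliminating its row and column leaves {B, C, E}.
Row 5, column 5: eliminating its row and column leaves {B, C, E}.
Enumerating the assignments across these blanks that avoid any row or column repeat gives 6 completions.

6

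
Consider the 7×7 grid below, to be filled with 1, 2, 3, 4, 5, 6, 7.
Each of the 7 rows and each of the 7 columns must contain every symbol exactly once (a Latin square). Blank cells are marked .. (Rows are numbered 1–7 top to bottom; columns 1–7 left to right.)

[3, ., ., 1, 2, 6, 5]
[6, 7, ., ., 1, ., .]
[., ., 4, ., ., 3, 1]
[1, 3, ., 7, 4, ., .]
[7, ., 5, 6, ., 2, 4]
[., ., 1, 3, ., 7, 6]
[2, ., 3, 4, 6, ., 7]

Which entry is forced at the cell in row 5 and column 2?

1

Row 5 already has {2, 4, 5, 6, 7} and column 2 already has {3, 7}, so row 5, column 2 must be 1.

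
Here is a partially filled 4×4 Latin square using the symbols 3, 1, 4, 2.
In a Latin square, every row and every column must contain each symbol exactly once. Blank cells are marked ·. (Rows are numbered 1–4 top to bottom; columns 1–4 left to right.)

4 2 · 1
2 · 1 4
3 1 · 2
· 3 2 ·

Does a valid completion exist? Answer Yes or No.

No

Row 2, column 2: row 2 together with column 2 already contain {3, 1, 4, 2} — every symbol — so nothing can go there. The grid has no valid completion.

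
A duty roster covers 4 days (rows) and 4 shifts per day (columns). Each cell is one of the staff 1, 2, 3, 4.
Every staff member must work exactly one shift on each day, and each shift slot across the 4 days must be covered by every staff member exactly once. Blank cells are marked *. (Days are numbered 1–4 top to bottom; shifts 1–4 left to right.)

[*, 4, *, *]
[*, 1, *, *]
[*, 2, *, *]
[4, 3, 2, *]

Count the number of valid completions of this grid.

Day 1, shift 1: eliminating its day and shift leaves {1, 2, 3}.
Day 1, shift 3: eliminating its day and shift leaves {1, 3}.
Day 1, shift 4: eliminating its day and shift leaves {1, 2, 3}.
Day 2, shift 1: eliminating its day and shift leaves {2, 3}.
Day 2, shift 3: eliminating its day and shift leaves {3, 4}.
Day 2, shift 4: eliminating its day and shift leaves {2, 3, 4}.
Day 3, shift 1: eliminating its day and shift leaves {1, 3}.
Day 3, shift 3: eliminating its day and shift leaves {1, 3, 4}.
Day 3, shift 4: eliminating its day and shift leaves {1, 3, 4}.
Day 4, shift 4: eliminating its day and shift leaves {1}.
Enumerating the assignments across these blanks that avoid any day or shift repeat gives 4 completions.

4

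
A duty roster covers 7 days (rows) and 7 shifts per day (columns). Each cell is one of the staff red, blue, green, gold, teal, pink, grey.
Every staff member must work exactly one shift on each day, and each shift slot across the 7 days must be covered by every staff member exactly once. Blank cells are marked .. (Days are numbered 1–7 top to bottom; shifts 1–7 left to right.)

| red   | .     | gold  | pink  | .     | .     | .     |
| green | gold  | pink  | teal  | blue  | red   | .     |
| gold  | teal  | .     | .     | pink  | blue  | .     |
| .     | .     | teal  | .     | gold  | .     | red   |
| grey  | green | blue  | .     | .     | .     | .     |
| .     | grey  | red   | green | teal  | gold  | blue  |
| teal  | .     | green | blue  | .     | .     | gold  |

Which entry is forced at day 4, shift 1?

blue

Day 1, shift 2: day 1 has {red, gold, pink} and shift 2 has {green, gold, teal, grey}, leaving only blue.
Day 2, shift 7: day 2 has {red, blue, green, gold, teal, pink} and shift 7 has {red, blue, gold}, leaving only grey.
Day 3, shift 3: day 3 has {blue, gold, teal, pink} and shift 3 has {red, blue, green, gold, teal, pink}, leaving only grey.
Day 3, shift 4: day 3 has {blue, gold, teal, pink, grey} and shift 4 has {blue, green, teal, pink}, leaving only red.
Day 3, shift 7: day 3 has {red, blue, gold, teal, pink, grey} and shift 7 has {red, blue, gold, grey}, leaving only green.
Day 1, shift 7: day 1 has {red, blue, gold, pink} and shift 7 has {red, blue, green, gold, grey}, leaving only teal.
Day 4, shift 2: day 4 has {red, gold, teal} and shift 2 has {blue, green, gold, teal, grey}, leaving only pink.
Day 4 already has {red, gold, teal, pink} and shift 1 already has {red, green, gold, teal, grey}, so day 4, shift 1 must be blue.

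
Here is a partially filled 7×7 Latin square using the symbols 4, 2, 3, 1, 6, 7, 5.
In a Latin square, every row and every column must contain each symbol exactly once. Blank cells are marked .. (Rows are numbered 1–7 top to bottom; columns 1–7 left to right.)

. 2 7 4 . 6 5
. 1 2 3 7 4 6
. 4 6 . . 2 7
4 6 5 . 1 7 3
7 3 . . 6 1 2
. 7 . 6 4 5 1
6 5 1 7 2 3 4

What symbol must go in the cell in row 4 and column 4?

Row 4 already has {4, 3, 1, 6, 7, 5} and column 4 already has {4, 3, 6, 7}, so row 4, column 4 must be 2.

2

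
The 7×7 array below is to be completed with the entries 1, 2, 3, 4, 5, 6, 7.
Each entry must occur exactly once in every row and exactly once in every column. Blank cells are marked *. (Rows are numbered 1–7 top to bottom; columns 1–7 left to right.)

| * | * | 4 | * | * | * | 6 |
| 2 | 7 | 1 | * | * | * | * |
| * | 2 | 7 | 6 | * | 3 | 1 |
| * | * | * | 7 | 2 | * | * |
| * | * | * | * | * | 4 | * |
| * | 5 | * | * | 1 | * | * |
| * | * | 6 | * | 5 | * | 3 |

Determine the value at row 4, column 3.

Row 3, column 5: row 3 has {1, 2, 3, 6, 7} and column 5 has {1, 2, 5}, leaving only 4.
Row 3, column 1: row 3 has {1, 2, 3, 4, 6, 7} and column 1 has {2}, leaving only 5.
Row 4, column 3 is narrowed to {3, 5}.
If it were 5, propagating the remaining blanks reaches a contradiction.
So row 4, column 3 must be 3.

3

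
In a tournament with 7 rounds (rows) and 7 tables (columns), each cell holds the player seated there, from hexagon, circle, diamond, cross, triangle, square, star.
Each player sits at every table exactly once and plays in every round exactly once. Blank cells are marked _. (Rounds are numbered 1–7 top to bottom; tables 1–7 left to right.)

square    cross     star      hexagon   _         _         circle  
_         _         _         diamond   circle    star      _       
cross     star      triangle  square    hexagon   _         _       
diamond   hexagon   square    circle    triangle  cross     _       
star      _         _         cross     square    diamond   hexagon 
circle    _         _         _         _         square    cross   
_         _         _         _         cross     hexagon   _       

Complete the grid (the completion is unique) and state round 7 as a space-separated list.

Round 7, table 1: round 7 has {hexagon, cross} and table 1 has {circle, diamond, cross, square, star}, leaving only triangle.
Round 7, table 4: round 7 has {hexagon, cross, triangle} and table 4 has {hexagon, circle, diamond, cross, square}, leaving only star.
Round 1, table 5: round 1 has {hexagon, circle, cross, square, star} and table 5 has {hexagon, circle, cross, triangle, square}, leaving only diamond.
Round 1, table 6: round 1 has {hexagon, circle, diamond, cross, square, star} and table 6 has {hexagon, diamond, cross, square, star}, leaving only triangle.
Round 2, table 1: round 2 has {circle, diamond, star} and table 1 has {circle, diamond, cross, triangle, square, star}, leaving only hexagon.
Round 2, table 3: round 2 has {hexagon, circle, diamond, star} and table 3 has {triangle, square, star}, leaving only cross.
Round 3, table 6: round 3 has {hexagon, cross, triangle, square, star} and table 6 has {hexagon, diamond, cross, triangle, square, star}, leaving only circle.
Round 3, table 7: round 3 has {hexagon, circle, cross, triangle, square, star} and table 7 has {hexagon, circle, cross}, leaving only diamond.
Round 7, table 7: round 7 has {hexagon, cross, triangle, star} and table 7 has {hexagon, circle, diamond, cross}, leaving only square.
Round 2, table 7: round 2 has {hexagon, circle, diamond, cross, star} and table 7 has {hexagon, circle, diamond, cross, square}, leaving only triangle.
Round 2, table 2: round 2 has {hexagon, circle, diamond, cross, triangle, star} and table 2 has {hexagon, cross, star}, leaving only square.
Round 4, table 7: round 4 has {hexagon, circle, diamond, cross, triangle, square} and table 7 has {hexagon, circle, diamond, cross, triangle, square}, leaving only star.
Round 5, table 3: round 5 has {hexagon, diamond, cross, square, star} and table 3 has {cross, triangle, square, star}, leaving only circle.
Round 7, table 3: round 7 has {hexagon, cross, triangle, square, star} and table 3 has {circle, cross, triangle, square, star}, leaving only diamond.
Round 7, table 2: round 7 has {hexagon, diamond, cross, triangle, square, star} and table 2 has {hexagon, cross, square, star}, leaving only circle.
So round 7 reads: triangle circle diamond star cross hexagon square.

triangle circle diamond star cross hexagon square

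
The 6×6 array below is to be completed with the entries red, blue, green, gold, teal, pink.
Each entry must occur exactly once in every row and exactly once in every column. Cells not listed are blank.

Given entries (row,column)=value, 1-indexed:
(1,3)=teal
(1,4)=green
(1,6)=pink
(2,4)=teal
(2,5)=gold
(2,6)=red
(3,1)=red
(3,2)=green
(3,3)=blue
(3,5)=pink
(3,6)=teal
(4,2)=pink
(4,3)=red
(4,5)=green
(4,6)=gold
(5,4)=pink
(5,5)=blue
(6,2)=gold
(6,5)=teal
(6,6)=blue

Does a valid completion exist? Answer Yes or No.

No

Row 1, column 5: row 1 has {green, teal, pink} and column 5 has {blue, green, gold, teal, pink}, so it must be red.
Row 1, column 2: row 1 has {red, green, teal, pink} and column 2 has {green, gold, pink}, so it must be blue.
Now row 2, column 2: row 2 together with column 2 already contain {red, blue, green, gold, teal, pink} — every symbol — so nothing can go there. The grid has no valid completion.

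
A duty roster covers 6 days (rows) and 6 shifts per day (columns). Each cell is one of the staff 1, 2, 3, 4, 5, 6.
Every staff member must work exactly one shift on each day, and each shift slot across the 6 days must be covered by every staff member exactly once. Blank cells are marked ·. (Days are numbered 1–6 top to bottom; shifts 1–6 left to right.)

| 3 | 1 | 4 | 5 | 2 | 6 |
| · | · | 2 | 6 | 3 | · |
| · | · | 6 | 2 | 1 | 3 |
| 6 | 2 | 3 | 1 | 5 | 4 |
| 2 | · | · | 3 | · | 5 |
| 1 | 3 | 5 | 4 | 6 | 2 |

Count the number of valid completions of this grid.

Day 2, shift 1: eliminating its day and shift leaves {4, 5}.
Day 2, shift 2: eliminating its day and shift leaves {4, 5}.
Day 2, shift 6: eliminating its day and shift leaves {1}.
Day 3, shift 1: eliminating its day and shift leaves {4, 5}.
Day 3, shift 2: eliminating its day and shift leaves {4, 5}.
Day 5, shift 2: eliminating its day and shift leaves {4, 6}.
Day 5, shift 3: eliminating its day and shift leaves {1}.
Day 5, shift 5: eliminating its day and shift leaves {4}.
Enumerating the assignments across these blanks that avoid any day or shift repeat gives 2 completions.

2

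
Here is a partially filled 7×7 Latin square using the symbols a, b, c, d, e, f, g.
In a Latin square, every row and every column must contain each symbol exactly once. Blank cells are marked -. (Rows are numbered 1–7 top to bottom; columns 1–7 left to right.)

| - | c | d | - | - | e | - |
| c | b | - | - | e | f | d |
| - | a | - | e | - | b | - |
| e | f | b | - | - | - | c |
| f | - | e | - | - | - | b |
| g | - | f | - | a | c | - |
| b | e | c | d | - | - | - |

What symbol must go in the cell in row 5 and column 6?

Row 1, column 1: row 1 has {c, d, e} and column 1 has {b, c, e, f, g}, leaving only a.
Row 3, column 1: row 3 has {a, b, e} and column 1 has {a, b, c, e, f, g}, leaving only d.
Row 3, column 3: row 3 has {a, b, d, e} and column 3 has {b, c, d, e, f}, leaving only g.
Row 2, column 3: row 2 has {b, c, d, e, f} and column 3 has {b, c, d, e, f, g}, leaving only a.
Row 2, column 4: row 2 has {a, b, c, d, e, f} and column 4 has {d, e}, leaving only g.
Row 3, column 7: row 3 has {a, b, d, e, g} and column 7 has {b, c, d}, leaving only f.
Row 1, column 7: row 1 has {a, c, d, e} and column 7 has {b, c, d, f}, leaving only g.
Row 3, column 5: row 3 has {a, b, d, e, f, g} and column 5 has {a, e}, leaving only c.
Row 4, column 4: row 4 has {b, c, e, f} and column 4 has {d, e, g}, leaving only a.
Row 5, column 4: row 5 has {b, e, f} and column 4 has {a, d, e, g}, leaving only c.
Row 6, column 2: row 6 has {a, c, f, g} and column 2 has {a, b, c, e, f}, leaving only d.
Row 5, column 2: row 5 has {b, c, e, f} and column 2 has {a, b, c, d, e, f}, leaving only g.
Row 5, column 5: row 5 has {b, c, e, f, g} and column 5 has {a, c, e}, leaving only d.
Row 5 already has {b, c, d, e, f, g} and column 6 already has {b, c, e, f}, so row 5, column 6 must be a.

a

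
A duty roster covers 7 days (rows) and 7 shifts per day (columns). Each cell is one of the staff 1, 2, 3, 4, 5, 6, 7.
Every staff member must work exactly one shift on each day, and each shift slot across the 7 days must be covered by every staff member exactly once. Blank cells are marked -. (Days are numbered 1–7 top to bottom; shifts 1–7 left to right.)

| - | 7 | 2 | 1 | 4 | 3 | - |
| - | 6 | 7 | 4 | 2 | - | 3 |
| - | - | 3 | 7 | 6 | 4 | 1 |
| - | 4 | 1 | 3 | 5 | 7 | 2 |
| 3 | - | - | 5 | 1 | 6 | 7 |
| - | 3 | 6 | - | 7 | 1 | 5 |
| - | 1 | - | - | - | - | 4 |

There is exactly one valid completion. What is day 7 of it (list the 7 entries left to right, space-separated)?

7 1 5 6 3 2 4

Day 7, shift 3: day 7 has {1, 4} and shift 3 has {1, 2, 3, 6, 7}, leaving only 5.
Day 7, shift 5: day 7 has {1, 4, 5} and shift 5 has {1, 2, 4, 5, 6, 7}, leaving only 3.
Day 7, shift 6: day 7 has {1, 3, 4, 5} and shift 6 has {1, 3, 4, 6, 7}, leaving only 2.
Day 7, shift 4: day 7 has {1, 2, 3, 4, 5} and shift 4 has {1, 3, 4, 5, 7}, leaving only 6.
Day 7, shift 1: day 7 has {1, 2, 3, 4, 5, 6} and shift 1 has {3}, leaving only 7.
So day 7 reads: 7 1 5 6 3 2 4.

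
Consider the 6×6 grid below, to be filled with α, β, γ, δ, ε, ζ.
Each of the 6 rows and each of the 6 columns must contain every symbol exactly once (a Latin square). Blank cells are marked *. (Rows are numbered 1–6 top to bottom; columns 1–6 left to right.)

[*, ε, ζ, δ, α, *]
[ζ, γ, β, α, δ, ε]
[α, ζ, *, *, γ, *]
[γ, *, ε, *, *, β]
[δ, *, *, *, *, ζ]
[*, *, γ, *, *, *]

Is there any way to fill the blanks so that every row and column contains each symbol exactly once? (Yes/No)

No

Row 1, column 1: row 1 has {α, δ, ε, ζ} and column 1 has {α, γ, δ, ζ}, so it must be β.
Row 1, column 6: row 1 has {α, β, δ, ε, ζ} and column 6 has {β, ε, ζ}, so it must be γ.
Row 3, column 3: row 3 has {α, γ, ζ} and column 3 has {β, γ, ε, ζ}, so it must be δ.
Now row 3, column 6: row 3 together with column 6 already contain {α, β, γ, δ, ε, ζ} — every symbol — so nothing can go there. The grid has no valid completion.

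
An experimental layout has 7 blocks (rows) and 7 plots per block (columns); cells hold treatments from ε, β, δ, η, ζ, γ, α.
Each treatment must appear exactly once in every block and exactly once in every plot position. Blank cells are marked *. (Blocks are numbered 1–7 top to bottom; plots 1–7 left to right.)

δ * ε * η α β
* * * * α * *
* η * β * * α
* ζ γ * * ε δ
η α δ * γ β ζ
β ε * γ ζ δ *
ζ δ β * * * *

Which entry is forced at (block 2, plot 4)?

Block 1, plot 2: block 1 has {ε, β, δ, η, α} and plot 2 has {ε, δ, η, ζ, α}, leaving only γ.
Block 1, plot 4: block 1 has {ε, β, δ, η, γ, α} and plot 4 has {β, γ}, leaving only ζ.
Block 2, plot 2: block 2 has {α} and plot 2 has {ε, δ, η, ζ, γ, α}, leaving only β.
Block 3, plot 3: block 3 has {β, η, α} and plot 3 has {ε, β, δ, γ}, leaving only ζ.
Block 2, plot 3: block 2 has {β, α} and plot 3 has {ε, β, δ, ζ, γ}, leaving only η.
Block 3, plot 6: block 3 has {β, η, ζ, α} and plot 6 has {ε, β, δ, α}, leaving only γ.
Block 2, plot 6: block 2 has {β, η, α} and plot 6 has {ε, β, δ, γ, α}, leaving only ζ.
Block 3, plot 1: block 3 has {β, η, ζ, γ, α} and plot 1 has {β, δ, η, ζ}, leaving only ε.
Block 2, plot 1: block 2 has {β, η, ζ, α} and plot 1 has {ε, β, δ, η, ζ}, leaving only γ.
Block 2, plot 7: block 2 has {β, η, ζ, γ, α} and plot 7 has {β, δ, ζ, α}, leaving only ε.
Block 2 already has {ε, β, η, ζ, γ, α} and plot 4 already has {β, ζ, γ}, so block 2, plot 4 must be δ.

δ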